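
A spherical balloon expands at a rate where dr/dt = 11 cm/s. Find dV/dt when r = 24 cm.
25344π cm³/s

V = (4/3)πr³
dV/dt = dV/dr · dr/dt = 4πr² · 11
At r = 24: dV/dt = 25344π cm³/s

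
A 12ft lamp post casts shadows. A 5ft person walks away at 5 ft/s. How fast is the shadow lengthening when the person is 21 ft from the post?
25/7 ft/s

By similar triangles: 12/(x+s) = 5/s
Solving: s = 5x/7
ds/dt = 5/7 · dx/dt = 5/7 · 5 = 25/7 ft/s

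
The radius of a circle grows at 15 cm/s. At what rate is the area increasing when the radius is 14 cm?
420π cm²/s

A = πr²
dA/dt = 2πr · dr/dt = 2π(14)(15) = 420π cm²/s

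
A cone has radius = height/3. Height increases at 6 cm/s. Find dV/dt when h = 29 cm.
1682π/3 cm³/s

V = (1/3)π(h/3)²h = πh³/27
dV/dt = πh²/9 · 6
At h = 29: dV/dt = 1682π/3 cm³/s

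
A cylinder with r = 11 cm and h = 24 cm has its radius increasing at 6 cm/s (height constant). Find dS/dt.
552π cm²/s

S = 2πrh + 2πr² (lateral + bases)
dS/dt = (2πh + 4πr)·dr/dt = (2π·24 + 4π·11)·6
= 552π cm²/s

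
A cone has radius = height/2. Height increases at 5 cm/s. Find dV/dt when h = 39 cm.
7605π/4 cm³/s

V = (1/3)π(h/2)²h = πh³/12
dV/dt = πh²/4 · 5
At h = 39: dV/dt = 7605π/4 cm³/s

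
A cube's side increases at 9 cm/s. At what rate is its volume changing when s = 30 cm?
24300 cm³/s

V = s³
dV/dt = 3s² · ds/dt = 3·30²·9 = 24300 cm³/s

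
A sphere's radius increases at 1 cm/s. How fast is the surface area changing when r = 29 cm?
232π cm²/s

S = 4πr²
dS/dt = dS/dr · dr/dt = 8πr · 1
At r = 29: dS/dt = 232π cm²/s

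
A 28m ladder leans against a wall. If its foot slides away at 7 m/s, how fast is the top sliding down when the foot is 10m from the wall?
35√19/57 ≈ 2.677 m/s

x² + y² = 28²
2x·dx/dt + 2y·dy/dt = 0
dy/dt = -x/y · dx/dt = -10/(6√19) · 7 = -35√19/57 m/s
The top is descending at 35√19/57 ≈ 2.677 m/s.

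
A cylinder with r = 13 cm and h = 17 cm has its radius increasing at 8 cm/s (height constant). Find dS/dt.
688π cm²/s

S = 2πrh + 2πr² (lateral + bases)
dS/dt = (2πh + 4πr)·dr/dt = (2π·17 + 4π·13)·8
= 688π cm²/s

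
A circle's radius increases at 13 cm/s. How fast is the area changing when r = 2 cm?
52π cm²/s

A = πr²
dA/dt = 2πr · dr/dt = 2π(2)(13) = 52π cm²/s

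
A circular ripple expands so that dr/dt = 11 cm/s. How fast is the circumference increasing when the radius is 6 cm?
22π cm/s

C = 2πr
dC/dt = 2π · dr/dt = 2π · 11 = 22π cm/s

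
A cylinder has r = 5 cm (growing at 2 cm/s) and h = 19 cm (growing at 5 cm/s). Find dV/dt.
505π cm³/s

V = πr²h
dV/dt = 2πrh·dr/dt + πr²·dh/dt
= 2π(5)(19)(2) + π(5)²(5)
= 505π cm³/s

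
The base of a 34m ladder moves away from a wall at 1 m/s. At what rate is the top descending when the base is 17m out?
√3/3 ≈ 0.5774 m/s

x² + y² = 34²
2x·dx/dt + 2y·dy/dt = 0
dy/dt = -x/y · dx/dt = -17/(17√3) · 1 = -√3/3 m/s
The top is descending at √3/3 ≈ 0.5774 m/s.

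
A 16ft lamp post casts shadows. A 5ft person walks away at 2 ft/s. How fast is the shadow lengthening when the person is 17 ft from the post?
10/11 ft/s

By similar triangles: 16/(x+s) = 5/s
Solving: s = 5x/11
ds/dt = 5/11 · dx/dt = 5/11 · 2 = 10/11 ft/s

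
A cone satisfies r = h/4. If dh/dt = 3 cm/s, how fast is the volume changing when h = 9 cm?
243π/16 cm³/s

V = (1/3)π(h/4)²h = πh³/48
dV/dt = πh²/16 · 3
At h = 9: dV/dt = 243π/16 cm³/s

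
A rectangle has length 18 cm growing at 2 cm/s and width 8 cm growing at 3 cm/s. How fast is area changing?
70 cm²/s

A = lw
dA/dt = w·dl/dt + l·dw/dt = 8·2 + 18·3 = 70 cm²/s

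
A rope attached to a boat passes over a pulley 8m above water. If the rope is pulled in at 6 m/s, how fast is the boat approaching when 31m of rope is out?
62√897/299 ≈ 6.21 m/s

rope² = x² + 8²
x = √(31² - 8²) = √897
dx/dt = (rope/x) · d(rope)/dt = (31/√897) · (-6) = -62√897/299 m/s
The boat approaches at 62√897/299 ≈ 6.21 m/s.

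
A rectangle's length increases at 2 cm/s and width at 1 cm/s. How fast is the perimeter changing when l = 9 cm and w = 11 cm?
6 cm/s

P = 2(l + w)
dP/dt = 2(dl/dt + dw/dt) = 2(2 + 1) = 6 cm/s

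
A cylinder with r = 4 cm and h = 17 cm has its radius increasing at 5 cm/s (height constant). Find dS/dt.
250π cm²/s

S = 2πrh + 2πr² (lateral + bases)
dS/dt = (2πh + 4πr)·dr/dt = (2π·17 + 4π·4)·5
= 250π cm²/s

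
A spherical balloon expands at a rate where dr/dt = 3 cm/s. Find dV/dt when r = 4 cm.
192π cm³/s

V = (4/3)πr³
dV/dt = dV/dr · dr/dt = 4πr² · 3
At r = 4: dV/dt = 192π cm³/s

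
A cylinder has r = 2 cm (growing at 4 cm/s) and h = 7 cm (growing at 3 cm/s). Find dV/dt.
124π cm³/s

V = πr²h
dV/dt = 2πrh·dr/dt + πr²·dh/dt
= 2π(2)(7)(4) + π(2)²(3)
= 124π cm³/s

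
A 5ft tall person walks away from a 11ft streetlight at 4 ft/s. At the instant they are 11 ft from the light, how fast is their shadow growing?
10/3 ft/s

By similar triangles: 11/(x+s) = 5/s
Solving: s = 5x/6
ds/dt = 5/6 · dx/dt = 5/6 · 4 = 10/3 ft/s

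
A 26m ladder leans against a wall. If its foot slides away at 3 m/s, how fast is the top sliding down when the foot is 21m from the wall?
63√235/235 ≈ 4.11 m/s

x² + y² = 26²
2x·dx/dt + 2y·dy/dt = 0
dy/dt = -x/y · dx/dt = -21/√235 · 3 = -63√235/235 m/s
The top is descending at 63√235/235 ≈ 4.11 m/s.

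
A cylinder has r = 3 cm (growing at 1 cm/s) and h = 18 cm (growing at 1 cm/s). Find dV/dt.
117π cm³/s

V = πr²h
dV/dt = 2πrh·dr/dt + πr²·dh/dt
= 2π(3)(18)(1) + π(3)²(1)
= 117π cm³/s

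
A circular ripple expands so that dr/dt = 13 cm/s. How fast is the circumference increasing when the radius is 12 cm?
26π cm/s

C = 2πr
dC/dt = 2π · dr/dt = 2π · 13 = 26π cm/s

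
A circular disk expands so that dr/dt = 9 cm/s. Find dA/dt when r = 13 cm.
234π cm²/s

A = πr²
dA/dt = 2πr · dr/dt = 2π(13)(9) = 234π cm²/s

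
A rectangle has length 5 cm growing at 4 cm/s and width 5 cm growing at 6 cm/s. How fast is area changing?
50 cm²/s

A = lw
dA/dt = w·dl/dt + l·dw/dt = 5·4 + 5·6 = 50 cm²/s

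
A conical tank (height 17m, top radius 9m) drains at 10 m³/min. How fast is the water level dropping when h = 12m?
1445/(5832π) ≈ 0.07887 m/min

r/h = 9/17, so r = (9/17)h
V = (1/3)πr²h = (1/3)π((9/17)h)²h = (27/289)πh³
dV/dh = (81/289)πh²
dh/dt = (dV/dt)/(dV/dh) = -10/((81/289)π·12²) = -1445/(5832π) m/min
The level is dropping at 1445/(5832π) ≈ 0.07887 m/min.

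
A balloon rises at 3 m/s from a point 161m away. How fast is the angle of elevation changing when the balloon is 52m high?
0.016873 rad/s

tan(θ) = y/161
sec²(θ) · dθ/dt = (1/161) · dy/dt
dθ/dt = cos²(θ)/161 · 3 = 161/(161² + 52²) · 3
dθ/dt = 0.016873 rad/s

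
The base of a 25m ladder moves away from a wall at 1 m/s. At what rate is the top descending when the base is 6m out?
6√589/589 ≈ 0.2472 m/s

x² + y² = 25²
2x·dx/dt + 2y·dy/dt = 0
dy/dt = -x/y · dx/dt = -6/√589 · 1 = -6√589/589 m/s
The top is descending at 6√589/589 ≈ 0.2472 m/s.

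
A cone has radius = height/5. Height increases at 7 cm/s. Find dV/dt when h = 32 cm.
7168π/25 cm³/s

V = (1/3)π(h/5)²h = πh³/75
dV/dt = πh²/25 · 7
At h = 32: dV/dt = 7168π/25 cm³/s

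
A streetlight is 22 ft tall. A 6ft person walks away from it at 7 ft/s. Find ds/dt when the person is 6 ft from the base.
21/8 ft/s

By similar triangles: 22/(x+s) = 6/s
Solving: s = 6x/16
ds/dt = 6/16 · dx/dt = 3/8 · 7 = 21/8 ft/s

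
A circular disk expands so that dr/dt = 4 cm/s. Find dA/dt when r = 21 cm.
168π cm²/s

A = πr²
dA/dt = 2πr · dr/dt = 2π(21)(4) = 168π cm²/s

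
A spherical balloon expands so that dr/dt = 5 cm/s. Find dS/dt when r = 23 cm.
920π cm²/s

S = 4πr²
dS/dt = dS/dr · dr/dt = 8πr · 5
At r = 23: dS/dt = 920π cm²/s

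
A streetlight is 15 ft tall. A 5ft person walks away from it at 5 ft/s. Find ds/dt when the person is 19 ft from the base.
5/2 ft/s

By similar triangles: 15/(x+s) = 5/s
Solving: s = 5x/10
ds/dt = 5/10 · dx/dt = 1/2 · 5 = 5/2 ft/s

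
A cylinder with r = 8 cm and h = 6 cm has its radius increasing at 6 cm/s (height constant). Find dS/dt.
264π cm²/s

S = 2πrh + 2πr² (lateral + bases)
dS/dt = (2πh + 4πr)·dr/dt = (2π·6 + 4π·8)·6
= 264π cm²/s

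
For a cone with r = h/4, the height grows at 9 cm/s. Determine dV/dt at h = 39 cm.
13689π/16 cm³/s

V = (1/3)π(h/4)²h = πh³/48
dV/dt = πh²/16 · 9
At h = 39: dV/dt = 13689π/16 cm³/s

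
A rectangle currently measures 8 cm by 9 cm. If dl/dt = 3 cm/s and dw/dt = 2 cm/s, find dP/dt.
10 cm/s

P = 2(l + w)
dP/dt = 2(dl/dt + dw/dt) = 2(3 + 2) = 10 cm/s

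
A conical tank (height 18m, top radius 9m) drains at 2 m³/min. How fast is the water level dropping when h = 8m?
1/(8π) ≈ 0.03979 m/min

r/h = 9/18, so r = (1/2)h
V = (1/3)πr²h = (1/3)π((1/2)h)²h = (1/12)πh³
dV/dh = (1/4)πh²
dh/dt = (dV/dt)/(dV/dh) = -2/((1/4)π·8²) = -1/(8π) m/min
The level is dropping at 1/(8π) ≈ 0.03979 m/min.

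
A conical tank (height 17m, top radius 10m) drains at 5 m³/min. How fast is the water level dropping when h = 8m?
289/(1280π) ≈ 0.07187 m/min

r/h = 10/17, so r = (10/17)h
V = (1/3)πr²h = (1/3)π((10/17)h)²h = (100/867)πh³
dV/dh = (100/289)πh²
dh/dt = (dV/dt)/(dV/dh) = -5/((100/289)π·8²) = -289/(1280π) m/min
The level is dropping at 289/(1280π) ≈ 0.07187 m/min.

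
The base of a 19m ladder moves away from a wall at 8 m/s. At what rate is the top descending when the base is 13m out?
13√3/3 ≈ 7.506 m/s

x² + y² = 19²
2x·dx/dt + 2y·dy/dt = 0
dy/dt = -x/y · dx/dt = -13/(8√3) · 8 = -13√3/3 m/s
The top is descending at 13√3/3 ≈ 7.506 m/s.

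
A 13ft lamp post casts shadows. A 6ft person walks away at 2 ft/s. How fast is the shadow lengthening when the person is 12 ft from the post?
12/7 ft/s

By similar triangles: 13/(x+s) = 6/s
Solving: s = 6x/7
ds/dt = 6/7 · dx/dt = 6/7 · 2 = 12/7 ft/s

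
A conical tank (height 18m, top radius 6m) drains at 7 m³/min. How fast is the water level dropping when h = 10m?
63/(100π) ≈ 0.2005 m/min

r/h = 6/18, so r = (1/3)h
V = (1/3)πr²h = (1/3)π((1/3)h)²h = (1/27)πh³
dV/dh = (1/9)πh²
dh/dt = (dV/dt)/(dV/dh) = -7/((1/9)π·10²) = -63/(100π) m/min
The level is dropping at 63/(100π) ≈ 0.2005 m/min.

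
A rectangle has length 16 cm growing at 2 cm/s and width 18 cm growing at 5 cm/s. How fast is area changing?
116 cm²/s

A = lw
dA/dt = w·dl/dt + l·dw/dt = 18·2 + 16·5 = 116 cm²/s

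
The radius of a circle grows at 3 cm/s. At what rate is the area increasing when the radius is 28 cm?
168π cm²/s

A = πr²
dA/dt = 2πr · dr/dt = 2π(28)(3) = 168π cm²/s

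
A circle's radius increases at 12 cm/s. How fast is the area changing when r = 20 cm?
480π cm²/s

A = πr²
dA/dt = 2πr · dr/dt = 2π(20)(12) = 480π cm²/s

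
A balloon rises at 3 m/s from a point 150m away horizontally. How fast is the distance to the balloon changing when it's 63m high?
63√2941/2941 ≈ 1.162 m/s

z² = 150² + y²
z = √(150² + 63²) = 3√2941
dz/dt = y/z · dy/dt = 63/(3√2941) · 3 = 63√2941/2941 ≈ 1.162 m/s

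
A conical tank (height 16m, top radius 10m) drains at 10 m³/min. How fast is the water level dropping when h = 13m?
128/(845π) ≈ 0.04822 m/min

r/h = 10/16, so r = (5/8)h
V = (1/3)πr²h = (1/3)π((5/8)h)²h = (25/192)πh³
dV/dh = (25/64)πh²
dh/dt = (dV/dt)/(dV/dh) = -10/((25/64)π·13²) = -128/(845π) m/min
The level is dropping at 128/(845π) ≈ 0.04822 m/min.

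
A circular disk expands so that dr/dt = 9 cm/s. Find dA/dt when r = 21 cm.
378π cm²/s

A = πr²
dA/dt = 2πr · dr/dt = 2π(21)(9) = 378π cm²/s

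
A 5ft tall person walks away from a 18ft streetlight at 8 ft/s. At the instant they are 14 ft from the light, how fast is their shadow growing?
40/13 ft/s

By similar triangles: 18/(x+s) = 5/s
Solving: s = 5x/13
ds/dt = 5/13 · dx/dt = 5/13 · 8 = 40/13 ft/s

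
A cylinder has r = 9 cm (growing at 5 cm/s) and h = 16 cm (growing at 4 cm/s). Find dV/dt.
1764π cm³/s

V = πr²h
dV/dt = 2πrh·dr/dt + πr²·dh/dt
= 2π(9)(16)(5) + π(9)²(4)
= 1764π cm³/s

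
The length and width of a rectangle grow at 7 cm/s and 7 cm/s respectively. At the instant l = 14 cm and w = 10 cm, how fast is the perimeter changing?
28 cm/s

P = 2(l + w)
dP/dt = 2(dl/dt + dw/dt) = 2(7 + 7) = 28 cm/s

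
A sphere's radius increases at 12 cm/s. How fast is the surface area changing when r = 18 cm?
1728π cm²/s

S = 4πr²
dS/dt = dS/dr · dr/dt = 8πr · 12
At r = 18: dS/dt = 1728π cm²/s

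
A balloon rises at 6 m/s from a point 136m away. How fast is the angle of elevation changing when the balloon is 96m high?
0.029446 rad/s

tan(θ) = y/136
sec²(θ) · dθ/dt = (1/136) · dy/dt
dθ/dt = cos²(θ)/136 · 6 = 136/(136² + 96²) · 6
dθ/dt = 0.029446 rad/s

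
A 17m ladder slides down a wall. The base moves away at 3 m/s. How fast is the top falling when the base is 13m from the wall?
13√30/20 ≈ 3.56 m/s

x² + y² = 17²
2x·dx/dt + 2y·dy/dt = 0
dy/dt = -x/y · dx/dt = -13/(2√30) · 3 = -13√30/20 m/s
The top is descending at 13√30/20 ≈ 3.56 m/s.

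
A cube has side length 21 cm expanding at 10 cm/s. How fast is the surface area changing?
2520 cm²/s

A = 6s²
dA/dt = 12s · ds/dt = 12·21·10 = 2520 cm²/s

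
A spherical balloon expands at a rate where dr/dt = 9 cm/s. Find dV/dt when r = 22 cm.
17424π cm³/s

V = (4/3)πr³
dV/dt = dV/dr · dr/dt = 4πr² · 9
At r = 22: dV/dt = 17424π cm³/s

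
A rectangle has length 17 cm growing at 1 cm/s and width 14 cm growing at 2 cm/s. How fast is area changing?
48 cm²/s

A = lw
dA/dt = w·dl/dt + l·dw/dt = 14·1 + 17·2 = 48 cm²/s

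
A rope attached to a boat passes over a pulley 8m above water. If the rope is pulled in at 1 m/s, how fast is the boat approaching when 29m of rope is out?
29√777/777 ≈ 1.04 m/s

rope² = x² + 8²
x = √(29² - 8²) = √777
dx/dt = (rope/x) · d(rope)/dt = (29/√777) · (-1) = -29√777/777 m/s
The boat approaches at 29√777/777 ≈ 1.04 m/s.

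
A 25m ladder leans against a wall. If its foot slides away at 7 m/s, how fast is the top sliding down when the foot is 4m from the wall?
4√609/87 ≈ 1.135 m/s

x² + y² = 25²
2x·dx/dt + 2y·dy/dt = 0
dy/dt = -x/y · dx/dt = -4/√609 · 7 = -4√609/87 m/s
The top is descending at 4√609/87 ≈ 1.135 m/s.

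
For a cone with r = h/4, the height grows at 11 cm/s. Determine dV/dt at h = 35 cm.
13475π/16 cm³/s

V = (1/3)π(h/4)²h = πh³/48
dV/dt = πh²/16 · 11
At h = 35: dV/dt = 13475π/16 cm³/s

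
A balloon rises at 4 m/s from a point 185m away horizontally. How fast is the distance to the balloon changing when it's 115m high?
46√1898/949 ≈ 2.112 m/s

z² = 185² + y²
z = √(185² + 115²) = 5√1898
dz/dt = y/z · dy/dt = 115/(5√1898) · 4 = 46√1898/949 ≈ 2.112 m/s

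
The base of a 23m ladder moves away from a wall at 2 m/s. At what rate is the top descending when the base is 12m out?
24√385/385 ≈ 1.223 m/s

x² + y² = 23²
2x·dx/dt + 2y·dy/dt = 0
dy/dt = -x/y · dx/dt = -12/√385 · 2 = -24√385/385 m/s
The top is descending at 24√385/385 ≈ 1.223 m/s.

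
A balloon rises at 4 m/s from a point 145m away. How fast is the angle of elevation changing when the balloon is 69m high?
0.022493 rad/s

tan(θ) = y/145
sec²(θ) · dθ/dt = (1/145) · dy/dt
dθ/dt = cos²(θ)/145 · 4 = 145/(145² + 69²) · 4
dθ/dt = 0.022493 rad/s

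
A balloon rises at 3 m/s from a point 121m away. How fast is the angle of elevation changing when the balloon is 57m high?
0.020291 rad/s

tan(θ) = y/121
sec²(θ) · dθ/dt = (1/121) · dy/dt
dθ/dt = cos²(θ)/121 · 3 = 121/(121² + 57²) · 3
dθ/dt = 0.020291 rad/s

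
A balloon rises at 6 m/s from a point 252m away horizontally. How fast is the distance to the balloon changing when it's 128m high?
192√4993/4993 ≈ 2.717 m/s

z² = 252² + y²
z = √(252² + 128²) = 4√4993
dz/dt = y/z · dy/dt = 128/(4√4993) · 6 = 192√4993/4993 ≈ 2.717 m/s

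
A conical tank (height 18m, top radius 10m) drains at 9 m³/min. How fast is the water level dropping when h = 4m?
729/(400π) ≈ 0.5801 m/min

r/h = 10/18, so r = (5/9)h
V = (1/3)πr²h = (1/3)π((5/9)h)²h = (25/243)πh³
dV/dh = (25/81)πh²
dh/dt = (dV/dt)/(dV/dh) = -9/((25/81)π·4²) = -729/(400π) m/min
The level is dropping at 729/(400π) ≈ 0.5801 m/min.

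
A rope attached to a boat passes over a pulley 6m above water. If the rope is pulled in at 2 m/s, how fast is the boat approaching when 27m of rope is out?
18√77/77 ≈ 2.051 m/s

rope² = x² + 6²
x = √(27² - 6²) = 3√77
dx/dt = (rope/x) · d(rope)/dt = (27/(3√77)) · (-2) = -18√77/77 m/s
The boat approaches at 18√77/77 ≈ 2.051 m/s.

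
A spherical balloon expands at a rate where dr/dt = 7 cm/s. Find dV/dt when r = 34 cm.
32368π cm³/s

V = (4/3)πr³
dV/dt = dV/dr · dr/dt = 4πr² · 7
At r = 34: dV/dt = 32368π cm³/s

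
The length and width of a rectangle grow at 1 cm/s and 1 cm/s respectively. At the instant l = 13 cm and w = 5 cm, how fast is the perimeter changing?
4 cm/s

P = 2(l + w)
dP/dt = 2(dl/dt + dw/dt) = 2(1 + 1) = 4 cm/s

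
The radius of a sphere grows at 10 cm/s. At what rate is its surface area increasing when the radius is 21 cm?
1680π cm²/s

S = 4πr²
dS/dt = dS/dr · dr/dt = 8πr · 10
At r = 21: dS/dt = 1680π cm²/s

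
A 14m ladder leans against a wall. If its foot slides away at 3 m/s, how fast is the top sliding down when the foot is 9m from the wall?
27√115/115 ≈ 2.518 m/s

x² + y² = 14²
2x·dx/dt + 2y·dy/dt = 0
dy/dt = -x/y · dx/dt = -9/√115 · 3 = -27√115/115 m/s
The top is descending at 27√115/115 ≈ 2.518 m/s.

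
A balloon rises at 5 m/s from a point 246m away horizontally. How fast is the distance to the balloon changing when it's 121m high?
605√75157/75157 ≈ 2.207 m/s

z² = 246² + y²
z = √(246² + 121²) = √75157
dz/dt = y/z · dy/dt = 121/√75157 · 5 = 605√75157/75157 ≈ 2.207 m/s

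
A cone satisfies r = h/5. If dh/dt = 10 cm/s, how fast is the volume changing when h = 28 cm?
1568π/5 cm³/s

V = (1/3)π(h/5)²h = πh³/75
dV/dt = πh²/25 · 10
At h = 28: dV/dt = 1568π/5 cm³/s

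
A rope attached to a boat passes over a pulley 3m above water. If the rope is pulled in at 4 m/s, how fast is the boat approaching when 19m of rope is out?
19√22/22 ≈ 4.051 m/s

rope² = x² + 3²
x = √(19² - 3²) = 4√22
dx/dt = (rope/x) · d(rope)/dt = (19/(4√22)) · (-4) = -19√22/22 m/s
The boat approaches at 19√22/22 ≈ 4.051 m/s.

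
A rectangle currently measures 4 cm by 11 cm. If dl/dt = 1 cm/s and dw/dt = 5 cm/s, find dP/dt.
12 cm/s

P = 2(l + w)
dP/dt = 2(dl/dt + dw/dt) = 2(1 + 5) = 12 cm/s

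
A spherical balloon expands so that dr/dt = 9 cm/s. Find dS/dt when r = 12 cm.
864π cm²/s

S = 4πr²
dS/dt = dS/dr · dr/dt = 8πr · 9
At r = 12: dS/dt = 864π cm²/s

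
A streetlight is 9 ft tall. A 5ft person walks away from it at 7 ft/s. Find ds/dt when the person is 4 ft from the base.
35/4 ft/s

By similar triangles: 9/(x+s) = 5/s
Solving: s = 5x/4
ds/dt = 5/4 · dx/dt = 5/4 · 7 = 35/4 ft/s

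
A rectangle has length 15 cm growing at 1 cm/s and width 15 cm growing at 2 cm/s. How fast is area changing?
45 cm²/s

A = lw
dA/dt = w·dl/dt + l·dw/dt = 15·1 + 15·2 = 45 cm²/s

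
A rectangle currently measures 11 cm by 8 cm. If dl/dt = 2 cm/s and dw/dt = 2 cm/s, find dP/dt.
8 cm/s

P = 2(l + w)
dP/dt = 2(dl/dt + dw/dt) = 2(2 + 2) = 8 cm/s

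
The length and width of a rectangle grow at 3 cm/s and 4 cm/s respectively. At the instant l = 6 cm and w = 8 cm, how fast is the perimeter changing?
14 cm/s

P = 2(l + w)
dP/dt = 2(dl/dt + dw/dt) = 2(3 + 4) = 14 cm/s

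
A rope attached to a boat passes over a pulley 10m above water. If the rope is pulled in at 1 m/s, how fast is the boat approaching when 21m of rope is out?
21√341/341 ≈ 1.137 m/s

rope² = x² + 10²
x = √(21² - 10²) = √341
dx/dt = (rope/x) · d(rope)/dt = (21/√341) · (-1) = -21√341/341 m/s
The boat approaches at 21√341/341 ≈ 1.137 m/s.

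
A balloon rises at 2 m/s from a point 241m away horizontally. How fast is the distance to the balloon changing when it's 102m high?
204√68485/68485 ≈ 0.7795 m/s

z² = 241² + y²
z = √(241² + 102²) = √68485
dz/dt = y/z · dy/dt = 102/√68485 · 2 = 204√68485/68485 ≈ 0.7795 m/s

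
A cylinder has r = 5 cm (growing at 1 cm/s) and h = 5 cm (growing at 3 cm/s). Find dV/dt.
125π cm³/s

V = πr²h
dV/dt = 2πrh·dr/dt + πr²·dh/dt
= 2π(5)(5)(1) + π(5)²(3)
= 125π cm³/s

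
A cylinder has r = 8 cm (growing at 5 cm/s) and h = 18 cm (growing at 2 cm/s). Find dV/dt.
1568π cm³/s

V = πr²h
dV/dt = 2πrh·dr/dt + πr²·dh/dt
= 2π(8)(18)(5) + π(8)²(2)
= 1568π cm³/s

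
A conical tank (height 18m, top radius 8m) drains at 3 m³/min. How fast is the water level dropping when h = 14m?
243/(3136π) ≈ 0.02466 m/min

r/h = 8/18, so r = (4/9)h
V = (1/3)πr²h = (1/3)π((4/9)h)²h = (16/243)πh³
dV/dh = (16/81)πh²
dh/dt = (dV/dt)/(dV/dh) = -3/((16/81)π·14²) = -243/(3136π) m/min
The level is dropping at 243/(3136π) ≈ 0.02466 m/min.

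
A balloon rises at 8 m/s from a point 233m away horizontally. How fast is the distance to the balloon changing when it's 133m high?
532√71978/35989 ≈ 3.966 m/s

z² = 233² + y²
z = √(233² + 133²) = √71978
dz/dt = y/z · dy/dt = 133/√71978 · 8 = 532√71978/35989 ≈ 3.966 m/s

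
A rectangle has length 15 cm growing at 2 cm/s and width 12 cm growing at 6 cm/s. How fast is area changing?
114 cm²/s

A = lw
dA/dt = w·dl/dt + l·dw/dt = 12·2 + 15·6 = 114 cm²/s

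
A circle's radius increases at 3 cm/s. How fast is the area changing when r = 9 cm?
54π cm²/s

A = πr²
dA/dt = 2πr · dr/dt = 2π(9)(3) = 54π cm²/s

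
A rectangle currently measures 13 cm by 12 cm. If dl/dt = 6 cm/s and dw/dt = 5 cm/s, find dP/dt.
22 cm/s

P = 2(l + w)
dP/dt = 2(dl/dt + dw/dt) = 2(6 + 5) = 22 cm/s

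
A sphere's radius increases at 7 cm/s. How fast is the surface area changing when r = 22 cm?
1232π cm²/s

S = 4πr²
dS/dt = dS/dr · dr/dt = 8πr · 7
At r = 22: dS/dt = 1232π cm²/s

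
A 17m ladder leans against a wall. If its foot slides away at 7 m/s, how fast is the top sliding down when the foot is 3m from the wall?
3√70/20 ≈ 1.255 m/s

x² + y² = 17²
2x·dx/dt + 2y·dy/dt = 0
dy/dt = -x/y · dx/dt = -3/(2√70) · 7 = -3√70/20 m/s
The top is descending at 3√70/20 ≈ 1.255 m/s.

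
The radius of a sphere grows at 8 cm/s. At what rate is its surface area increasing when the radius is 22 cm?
1408π cm²/s

S = 4πr²
dS/dt = dS/dr · dr/dt = 8πr · 8
At r = 22: dS/dt = 1408π cm²/s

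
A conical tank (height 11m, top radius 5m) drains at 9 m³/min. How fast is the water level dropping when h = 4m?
1089/(400π) ≈ 0.8666 m/min

r/h = 5/11, so r = (5/11)h
V = (1/3)πr²h = (1/3)π((5/11)h)²h = (25/363)πh³
dV/dh = (25/121)πh²
dh/dt = (dV/dt)/(dV/dh) = -9/((25/121)π·4²) = -1089/(400π) m/min
The level is dropping at 1089/(400π) ≈ 0.8666 m/min.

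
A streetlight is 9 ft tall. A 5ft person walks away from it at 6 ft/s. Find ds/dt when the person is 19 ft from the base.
15/2 ft/s

By similar triangles: 9/(x+s) = 5/s
Solving: s = 5x/4
ds/dt = 5/4 · dx/dt = 5/4 · 6 = 15/2 ft/s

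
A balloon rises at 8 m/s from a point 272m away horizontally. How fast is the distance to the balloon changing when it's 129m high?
1032√145/3625 ≈ 3.428 m/s

z² = 272² + y²
z = √(272² + 129²) = 25√145
dz/dt = y/z · dy/dt = 129/(25√145) · 8 = 1032√145/3625 ≈ 3.428 m/s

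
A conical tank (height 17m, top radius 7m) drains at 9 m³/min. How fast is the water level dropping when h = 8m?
2601/(3136π) ≈ 0.264 m/min

r/h = 7/17, so r = (7/17)h
V = (1/3)πr²h = (1/3)π((7/17)h)²h = (49/867)πh³
dV/dh = (49/289)πh²
dh/dt = (dV/dt)/(dV/dh) = -9/((49/289)π·8²) = -2601/(3136π) m/min
The level is dropping at 2601/(3136π) ≈ 0.264 m/min.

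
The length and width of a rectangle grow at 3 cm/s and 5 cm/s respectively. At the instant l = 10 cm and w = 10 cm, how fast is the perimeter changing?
16 cm/s

P = 2(l + w)
dP/dt = 2(dl/dt + dw/dt) = 2(3 + 5) = 16 cm/s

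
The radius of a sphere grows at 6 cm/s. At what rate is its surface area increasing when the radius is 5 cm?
240π cm²/s

S = 4πr²
dS/dt = dS/dr · dr/dt = 8πr · 6
At r = 5: dS/dt = 240π cm²/s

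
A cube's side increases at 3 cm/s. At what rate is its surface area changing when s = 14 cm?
504 cm²/s

A = 6s²
dA/dt = 12s · ds/dt = 12·14·3 = 504 cm²/s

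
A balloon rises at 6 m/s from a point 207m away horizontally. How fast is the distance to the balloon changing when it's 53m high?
159√45658/22829 ≈ 1.488 m/s

z² = 207² + y²
z = √(207² + 53²) = √45658
dz/dt = y/z · dy/dt = 53/√45658 · 6 = 159√45658/22829 ≈ 1.488 m/s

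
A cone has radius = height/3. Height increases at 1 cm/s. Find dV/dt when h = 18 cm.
36π cm³/s

V = (1/3)π(h/3)²h = πh³/27
dV/dt = πh²/9 · 1
At h = 18: dV/dt = 36π cm³/s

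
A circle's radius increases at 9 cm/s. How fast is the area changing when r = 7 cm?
126π cm²/s

A = πr²
dA/dt = 2πr · dr/dt = 2π(7)(9) = 126π cm²/s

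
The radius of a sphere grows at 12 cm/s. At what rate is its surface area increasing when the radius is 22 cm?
2112π cm²/s

S = 4πr²
dS/dt = dS/dr · dr/dt = 8πr · 12
At r = 22: dS/dt = 2112π cm²/s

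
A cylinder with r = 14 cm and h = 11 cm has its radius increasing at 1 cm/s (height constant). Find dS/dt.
78π cm²/s

S = 2πrh + 2πr² (lateral + bases)
dS/dt = (2πh + 4πr)·dr/dt = (2π·11 + 4π·14)·1
= 78π cm²/s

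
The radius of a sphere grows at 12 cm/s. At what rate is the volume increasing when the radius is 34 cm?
55488π cm³/s

V = (4/3)πr³
dV/dt = dV/dr · dr/dt = 4πr² · 12
At r = 34: dV/dt = 55488π cm³/s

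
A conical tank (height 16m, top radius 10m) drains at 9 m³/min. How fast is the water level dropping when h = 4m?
36/(25π) ≈ 0.4584 m/min

r/h = 10/16, so r = (5/8)h
V = (1/3)πr²h = (1/3)π((5/8)h)²h = (25/192)πh³
dV/dh = (25/64)πh²
dh/dt = (dV/dt)/(dV/dh) = -9/((25/64)π·4²) = -36/(25π) m/min
The level is dropping at 36/(25π) ≈ 0.4584 m/min.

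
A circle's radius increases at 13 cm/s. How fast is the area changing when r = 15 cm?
390π cm²/s

A = πr²
dA/dt = 2πr · dr/dt = 2π(15)(13) = 390π cm²/s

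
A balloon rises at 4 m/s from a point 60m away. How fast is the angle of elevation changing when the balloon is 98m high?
0.018176 rad/s

tan(θ) = y/60
sec²(θ) · dθ/dt = (1/60) · dy/dt
dθ/dt = cos²(θ)/60 · 4 = 60/(60² + 98²) · 4
dθ/dt = 0.018176 rad/s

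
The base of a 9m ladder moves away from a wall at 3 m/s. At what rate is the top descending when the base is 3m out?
3√2/4 ≈ 1.061 m/s

x² + y² = 9²
2x·dx/dt + 2y·dy/dt = 0
dy/dt = -x/y · dx/dt = -3/(6√2) · 3 = -3√2/4 m/s
The top is descending at 3√2/4 ≈ 1.061 m/s.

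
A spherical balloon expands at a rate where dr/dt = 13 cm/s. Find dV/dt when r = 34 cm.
60112π cm³/s

V = (4/3)πr³
dV/dt = dV/dr · dr/dt = 4πr² · 13
At r = 34: dV/dt = 60112π cm³/s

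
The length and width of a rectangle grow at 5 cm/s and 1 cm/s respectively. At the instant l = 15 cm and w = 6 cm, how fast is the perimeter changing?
12 cm/s

P = 2(l + w)
dP/dt = 2(dl/dt + dw/dt) = 2(5 + 1) = 12 cm/s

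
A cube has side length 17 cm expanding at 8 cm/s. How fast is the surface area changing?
1632 cm²/s

A = 6s²
dA/dt = 12s · ds/dt = 12·17·8 = 1632 cm²/s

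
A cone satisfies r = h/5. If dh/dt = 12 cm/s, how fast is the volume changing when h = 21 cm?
5292π/25 cm³/s

V = (1/3)π(h/5)²h = πh³/75
dV/dt = πh²/25 · 12
At h = 21: dV/dt = 5292π/25 cm³/s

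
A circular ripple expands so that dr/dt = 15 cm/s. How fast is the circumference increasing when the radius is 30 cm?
30π cm/s

C = 2πr
dC/dt = 2π · dr/dt = 2π · 15 = 30π cm/s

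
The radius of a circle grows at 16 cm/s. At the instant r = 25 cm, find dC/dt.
32π cm/s

C = 2πr
dC/dt = 2π · dr/dt = 2π · 16 = 32π cm/s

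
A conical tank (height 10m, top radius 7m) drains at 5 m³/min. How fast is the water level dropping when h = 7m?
500/(2401π) ≈ 0.06629 m/min

r/h = 7/10, so r = (7/10)h
V = (1/3)πr²h = (1/3)π((7/10)h)²h = (49/300)πh³
dV/dh = (49/100)πh²
dh/dt = (dV/dt)/(dV/dh) = -5/((49/100)π·7²) = -500/(2401π) m/min
The level is dropping at 500/(2401π) ≈ 0.06629 m/min.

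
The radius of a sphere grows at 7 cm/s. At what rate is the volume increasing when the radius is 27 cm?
20412π cm³/s

V = (4/3)πr³
dV/dt = dV/dr · dr/dt = 4πr² · 7
At r = 27: dV/dt = 20412π cm³/s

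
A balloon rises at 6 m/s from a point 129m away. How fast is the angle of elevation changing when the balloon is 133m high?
0.022546 rad/s

tan(θ) = y/129
sec²(θ) · dθ/dt = (1/129) · dy/dt
dθ/dt = cos²(θ)/129 · 6 = 129/(129² + 133²) · 6
dθ/dt = 0.022546 rad/s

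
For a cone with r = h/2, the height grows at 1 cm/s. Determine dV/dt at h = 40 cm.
400π cm³/s

V = (1/3)π(h/2)²h = πh³/12
dV/dt = πh²/4 · 1
At h = 40: dV/dt = 400π cm³/s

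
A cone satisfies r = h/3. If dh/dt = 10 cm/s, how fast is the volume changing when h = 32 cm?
10240π/9 cm³/s

V = (1/3)π(h/3)²h = πh³/27
dV/dt = πh²/9 · 10
At h = 32: dV/dt = 10240π/9 cm³/s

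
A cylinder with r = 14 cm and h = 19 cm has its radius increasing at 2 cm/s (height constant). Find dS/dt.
188π cm²/s

S = 2πrh + 2πr² (lateral + bases)
dS/dt = (2πh + 4πr)·dr/dt = (2π·19 + 4π·14)·2
= 188π cm²/s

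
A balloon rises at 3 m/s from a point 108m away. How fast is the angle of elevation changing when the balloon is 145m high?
0.009912 rad/s

tan(θ) = y/108
sec²(θ) · dθ/dt = (1/108) · dy/dt
dθ/dt = cos²(θ)/108 · 3 = 108/(108² + 145²) · 3
dθ/dt = 0.009912 rad/s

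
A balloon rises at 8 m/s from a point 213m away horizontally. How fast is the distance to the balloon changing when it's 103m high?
412√55978/27989 ≈ 3.483 m/s

z² = 213² + y²
z = √(213² + 103²) = √55978
dz/dt = y/z · dy/dt = 103/√55978 · 8 = 412√55978/27989 ≈ 3.483 m/s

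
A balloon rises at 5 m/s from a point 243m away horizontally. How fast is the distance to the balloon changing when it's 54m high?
2√85/17 ≈ 1.085 m/s

z² = 243² + y²
z = √(243² + 54²) = 27√85
dz/dt = y/z · dy/dt = 54/(27√85) · 5 = 2√85/17 ≈ 1.085 m/s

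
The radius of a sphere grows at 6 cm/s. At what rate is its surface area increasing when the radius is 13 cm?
624π cm²/s

S = 4πr²
dS/dt = dS/dr · dr/dt = 8πr · 6
At r = 13: dS/dt = 624π cm²/s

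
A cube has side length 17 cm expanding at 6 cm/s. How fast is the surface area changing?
1224 cm²/s

A = 6s²
dA/dt = 12s · ds/dt = 12·17·6 = 1224 cm²/s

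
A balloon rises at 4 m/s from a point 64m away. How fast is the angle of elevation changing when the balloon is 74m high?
0.026745 rad/s

tan(θ) = y/64
sec²(θ) · dθ/dt = (1/64) · dy/dt
dθ/dt = cos²(θ)/64 · 4 = 64/(64² + 74²) · 4
dθ/dt = 0.026745 rad/s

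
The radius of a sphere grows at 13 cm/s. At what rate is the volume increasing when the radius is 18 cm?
16848π cm³/s

V = (4/3)πr³
dV/dt = dV/dr · dr/dt = 4πr² · 13
At r = 18: dV/dt = 16848π cm³/s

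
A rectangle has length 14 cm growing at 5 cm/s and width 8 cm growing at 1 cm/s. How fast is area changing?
54 cm²/s

A = lw
dA/dt = w·dl/dt + l·dw/dt = 8·5 + 14·1 = 54 cm²/s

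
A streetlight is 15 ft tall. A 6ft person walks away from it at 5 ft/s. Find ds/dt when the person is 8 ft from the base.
10/3 ft/s

By similar triangles: 15/(x+s) = 6/s
Solving: s = 6x/9
ds/dt = 6/9 · dx/dt = 2/3 · 5 = 10/3 ft/s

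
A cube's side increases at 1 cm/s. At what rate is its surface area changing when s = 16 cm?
192 cm²/s

A = 6s²
dA/dt = 12s · ds/dt = 12·16·1 = 192 cm²/s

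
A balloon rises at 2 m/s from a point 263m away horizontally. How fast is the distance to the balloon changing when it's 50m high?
100√71669/71669 ≈ 0.3735 m/s

z² = 263² + y²
z = √(263² + 50²) = √71669
dz/dt = y/z · dy/dt = 50/√71669 · 2 = 100√71669/71669 ≈ 0.3735 m/s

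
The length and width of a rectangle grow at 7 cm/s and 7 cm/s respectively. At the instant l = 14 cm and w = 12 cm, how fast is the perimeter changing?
28 cm/s

P = 2(l + w)
dP/dt = 2(dl/dt + dw/dt) = 2(7 + 7) = 28 cm/s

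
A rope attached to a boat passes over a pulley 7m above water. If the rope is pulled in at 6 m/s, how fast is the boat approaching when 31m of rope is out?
31√57/38 ≈ 6.159 m/s

rope² = x² + 7²
x = √(31² - 7²) = 4√57
dx/dt = (rope/x) · d(rope)/dt = (31/(4√57)) · (-6) = -31√57/38 m/s
The boat approaches at 31√57/38 ≈ 6.159 m/s.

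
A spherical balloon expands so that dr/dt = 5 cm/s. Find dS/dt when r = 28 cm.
1120π cm²/s

S = 4πr²
dS/dt = dS/dr · dr/dt = 8πr · 5
At r = 28: dS/dt = 1120π cm²/s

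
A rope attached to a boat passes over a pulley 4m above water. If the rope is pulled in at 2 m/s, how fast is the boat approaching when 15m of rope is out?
30√209/209 ≈ 2.075 m/s

rope² = x² + 4²
x = √(15² - 4²) = √209
dx/dt = (rope/x) · d(rope)/dt = (15/√209) · (-2) = -30√209/209 m/s
The boat approaches at 30√209/209 ≈ 2.075 m/s.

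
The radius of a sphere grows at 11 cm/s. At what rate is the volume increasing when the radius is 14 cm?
8624π cm³/s

V = (4/3)πr³
dV/dt = dV/dr · dr/dt = 4πr² · 11
At r = 14: dV/dt = 8624π cm³/s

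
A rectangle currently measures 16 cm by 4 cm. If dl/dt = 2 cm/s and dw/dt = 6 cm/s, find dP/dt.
16 cm/s

P = 2(l + w)
dP/dt = 2(dl/dt + dw/dt) = 2(2 + 6) = 16 cm/s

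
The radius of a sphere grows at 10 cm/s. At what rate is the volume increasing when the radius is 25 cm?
25000π cm³/s

V = (4/3)πr³
dV/dt = dV/dr · dr/dt = 4πr² · 10
At r = 25: dV/dt = 25000π cm³/s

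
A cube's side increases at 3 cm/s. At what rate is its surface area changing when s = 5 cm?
180 cm²/s

A = 6s²
dA/dt = 12s · ds/dt = 12·5·3 = 180 cm²/s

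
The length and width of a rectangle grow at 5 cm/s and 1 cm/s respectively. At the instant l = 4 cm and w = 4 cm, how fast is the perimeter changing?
12 cm/s

P = 2(l + w)
dP/dt = 2(dl/dt + dw/dt) = 2(5 + 1) = 12 cm/s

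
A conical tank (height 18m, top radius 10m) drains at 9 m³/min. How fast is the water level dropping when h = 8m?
729/(1600π) ≈ 0.145 m/min

r/h = 10/18, so r = (5/9)h
V = (1/3)πr²h = (1/3)π((5/9)h)²h = (25/243)πh³
dV/dh = (25/81)πh²
dh/dt = (dV/dt)/(dV/dh) = -9/((25/81)π·8²) = -729/(1600π) m/min
The level is dropping at 729/(1600π) ≈ 0.145 m/min.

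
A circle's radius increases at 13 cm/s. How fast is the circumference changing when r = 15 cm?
26π cm/s

C = 2πr
dC/dt = 2π · dr/dt = 2π · 13 = 26π cm/s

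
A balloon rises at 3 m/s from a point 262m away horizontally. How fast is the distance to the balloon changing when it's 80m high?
120√18761/18761 ≈ 0.8761 m/s

z² = 262² + y²
z = √(262² + 80²) = 2√18761
dz/dt = y/z · dy/dt = 80/(2√18761) · 3 = 120√18761/18761 ≈ 0.8761 m/s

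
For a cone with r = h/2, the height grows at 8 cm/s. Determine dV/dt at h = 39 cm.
3042π cm³/s

V = (1/3)π(h/2)²h = πh³/12
dV/dt = πh²/4 · 8
At h = 39: dV/dt = 3042π cm³/s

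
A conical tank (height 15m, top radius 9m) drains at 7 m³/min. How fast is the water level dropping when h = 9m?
175/(729π) ≈ 0.07641 m/min

r/h = 9/15, so r = (3/5)h
V = (1/3)πr²h = (1/3)π((3/5)h)²h = (3/25)πh³
dV/dh = (9/25)πh²
dh/dt = (dV/dt)/(dV/dh) = -7/((9/25)π·9²) = -175/(729π) m/min
The level is dropping at 175/(729π) ≈ 0.07641 m/min.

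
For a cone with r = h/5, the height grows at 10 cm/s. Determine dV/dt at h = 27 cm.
1458π/5 cm³/s

V = (1/3)π(h/5)²h = πh³/75
dV/dt = πh²/25 · 10
At h = 27: dV/dt = 1458π/5 cm³/s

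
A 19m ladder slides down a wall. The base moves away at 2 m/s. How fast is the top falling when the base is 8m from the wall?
16√33/99 ≈ 0.9284 m/s

x² + y² = 19²
2x·dx/dt + 2y·dy/dt = 0
dy/dt = -x/y · dx/dt = -8/(3√33) · 2 = -16√33/99 m/s
The top is descending at 16√33/99 ≈ 0.9284 m/s.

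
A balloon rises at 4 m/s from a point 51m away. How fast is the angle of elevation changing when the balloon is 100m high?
0.016189 rad/s

tan(θ) = y/51
sec²(θ) · dθ/dt = (1/51) · dy/dt
dθ/dt = cos²(θ)/51 · 4 = 51/(51² + 100²) · 4
dθ/dt = 0.016189 rad/s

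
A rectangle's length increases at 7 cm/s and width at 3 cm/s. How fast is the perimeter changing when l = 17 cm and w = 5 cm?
20 cm/s

P = 2(l + w)
dP/dt = 2(dl/dt + dw/dt) = 2(7 + 3) = 20 cm/s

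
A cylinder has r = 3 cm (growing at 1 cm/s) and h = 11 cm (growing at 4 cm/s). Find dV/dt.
102π cm³/s

V = πr²h
dV/dt = 2πrh·dr/dt + πr²·dh/dt
= 2π(3)(11)(1) + π(3)²(4)
= 102π cm³/s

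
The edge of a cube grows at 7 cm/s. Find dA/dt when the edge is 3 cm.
252 cm²/s

A = 6s²
dA/dt = 12s · ds/dt = 12·3·7 = 252 cm²/s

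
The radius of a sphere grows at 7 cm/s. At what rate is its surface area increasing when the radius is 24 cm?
1344π cm²/s

S = 4πr²
dS/dt = dS/dr · dr/dt = 8πr · 7
At r = 24: dS/dt = 1344π cm²/s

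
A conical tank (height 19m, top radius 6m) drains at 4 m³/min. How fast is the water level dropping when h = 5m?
361/(225π) ≈ 0.5107 m/min

r/h = 6/19, so r = (6/19)h
V = (1/3)πr²h = (1/3)π((6/19)h)²h = (12/361)πh³
dV/dh = (36/361)πh²
dh/dt = (dV/dt)/(dV/dh) = -4/((36/361)π·5²) = -361/(225π) m/min
The level is dropping at 361/(225π) ≈ 0.5107 m/min.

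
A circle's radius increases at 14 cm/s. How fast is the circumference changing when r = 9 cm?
28π cm/s

C = 2πr
dC/dt = 2π · dr/dt = 2π · 14 = 28π cm/s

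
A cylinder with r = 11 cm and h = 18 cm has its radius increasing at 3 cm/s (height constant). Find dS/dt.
240π cm²/s

S = 2πrh + 2πr² (lateral + bases)
dS/dt = (2πh + 4πr)·dr/dt = (2π·18 + 4π·11)·3
= 240π cm²/s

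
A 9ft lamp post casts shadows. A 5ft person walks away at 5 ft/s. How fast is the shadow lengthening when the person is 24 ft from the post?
25/4 ft/s

By similar triangles: 9/(x+s) = 5/s
Solving: s = 5x/4
ds/dt = 5/4 · dx/dt = 5/4 · 5 = 25/4 ft/s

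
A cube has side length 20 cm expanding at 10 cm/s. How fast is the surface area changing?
2400 cm²/s

A = 6s²
dA/dt = 12s · ds/dt = 12·20·10 = 2400 cm²/s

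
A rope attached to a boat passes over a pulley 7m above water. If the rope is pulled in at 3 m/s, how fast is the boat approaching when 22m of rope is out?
22√435/145 ≈ 3.164 m/s

rope² = x² + 7²
x = √(22² - 7²) = √435
dx/dt = (rope/x) · d(rope)/dt = (22/√435) · (-3) = -22√435/145 m/s
The boat approaches at 22√435/145 ≈ 3.164 m/s.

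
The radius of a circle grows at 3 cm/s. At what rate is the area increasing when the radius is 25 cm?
150π cm²/s

A = πr²
dA/dt = 2πr · dr/dt = 2π(25)(3) = 150π cm²/s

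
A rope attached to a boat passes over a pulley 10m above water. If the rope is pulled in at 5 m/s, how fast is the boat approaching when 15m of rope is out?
3√5 ≈ 6.708 m/s

rope² = x² + 10²
x = √(15² - 10²) = 5√5
dx/dt = (rope/x) · d(rope)/dt = (15/(5√5)) · (-5) = -3√5 m/s
The boat approaches at 3√5 ≈ 6.708 m/s.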